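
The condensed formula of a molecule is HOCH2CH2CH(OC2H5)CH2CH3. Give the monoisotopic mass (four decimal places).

Element totals:
  C: 7
  H: 16
  O: 2
Molecular formula: C7H16O2.
  M = 7(12.0) + 16(1.007825) + 2(15.994915)
    = 84.000000 + 16.125200 + 31.989830 = 132.115030

132.1150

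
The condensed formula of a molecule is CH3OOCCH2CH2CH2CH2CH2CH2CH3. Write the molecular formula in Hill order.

C9H18O2

Element totals:
  C: 9
  H: 18
  O: 2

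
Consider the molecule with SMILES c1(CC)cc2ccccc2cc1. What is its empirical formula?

CH

Atom tally by fragment:
  naphthalene ring system core → C:10 H:8
  (− 1 ring H displaced by substituents)
  + C2H5 → C:2 H:5
Element totals:
  C: 12
  H: 12
Molecular formula: C12H12.
gcd of subscripts = 12; dividing each by 12:
  C: 12/12 = 1
  H: 12/12 = 1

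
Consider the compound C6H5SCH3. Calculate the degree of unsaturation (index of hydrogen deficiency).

Element totals:
  C: 7
  H: 8
  S: 1
Molecular formula: C7H8S.
DoU = (2C + 2 + N − H − X) / 2 = (2·7 + 2 + 0 − 8 − 0) / 2 = 4.

4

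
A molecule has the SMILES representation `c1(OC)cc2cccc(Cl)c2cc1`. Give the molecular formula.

Atom tally by fragment:
  naphthalene ring system core → C:10 H:8
  (− 2 ring H displaced by substituents)
  + OCH3 → C:1 H:3 O:1
  + Cl → Cl:1
Element totals:
  C: 11
  H: 9
  Cl: 1
  O: 1

C11H9ClO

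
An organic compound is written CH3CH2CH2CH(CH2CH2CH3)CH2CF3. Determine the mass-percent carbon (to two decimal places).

59.32%

Atom tally by fragment:
  CH3 → C:1 H:3
  CH2 → C:1 H:2
  CH2 → C:1 H:2
  CH(CH2CH2CH3) → C:4 H:8
  CH2CF3 → C:2 H:2 F:3
Element totals:
  C: 9
  H: 17
  F: 3
Molecular formula: C9H17F3.
Molar mass = 182.229 g/mol.
Mass from C: 9 × 12.011 = 108.099 g/mol.
%C = 108.099 / 182.229 × 100 = 59.32%.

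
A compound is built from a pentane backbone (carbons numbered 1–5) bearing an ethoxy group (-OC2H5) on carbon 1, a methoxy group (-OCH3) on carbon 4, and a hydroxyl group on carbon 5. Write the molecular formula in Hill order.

C8H18O3

Atom tally by fragment:
  C2H5OCH2 → C:3 H:7 O:1
  CH2 → C:1 H:2
  CH2 → C:1 H:2
  CH(OCH3) → C:2 H:4 O:1
  CH2OH → C:1 H:3 O:1
Element totals:
  C: 8
  H: 18
  O: 3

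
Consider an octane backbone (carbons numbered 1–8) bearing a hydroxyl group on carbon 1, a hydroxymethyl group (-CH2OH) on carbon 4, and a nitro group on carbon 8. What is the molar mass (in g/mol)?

205.25 g/mol

Atom tally by fragment:
  HOCH2 → C:1 H:3 O:1
  CH2 → C:1 H:2
  CH2 → C:1 H:2
  CH(CH2OH) → C:2 H:4 O:1
  CH2 → C:1 H:2
  CH2 → C:1 H:2
  CH2 → C:1 H:2
  CH2NO2 → C:1 H:2 N:1 O:2
Element totals:
  C: 9
  H: 19
  N: 1
  O: 4
Molecular formula: C9H19NO4.
  M = 9(12.011) + 19(1.008) + 14.007 + 4(15.999)
    = 108.099 + 19.152 + 14.007 + 63.996 = 205.254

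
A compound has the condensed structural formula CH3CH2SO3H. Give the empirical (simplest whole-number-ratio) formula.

Element totals:
  C: 2
  H: 6
  O: 3
  S: 1
Molecular formula: C2H6O3S.
gcd of subscripts (2, 6, 3, 1) = 1, so the empirical formula equals the molecular formula.

C2H6O3S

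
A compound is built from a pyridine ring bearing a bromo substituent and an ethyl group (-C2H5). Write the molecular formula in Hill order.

Atom tally by fragment:
  pyridine ring core → C:5 H:5 N:1
  (− 2 ring H displaced by substituents)
  + Br → Br:1
  + C2H5 → C:2 H:5
Element totals:
  C: 7
  H: 8
  Br: 1
  N: 1

C7H8BrN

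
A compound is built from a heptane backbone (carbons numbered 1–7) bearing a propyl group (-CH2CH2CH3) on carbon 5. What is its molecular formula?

C10H22

Atom tally by fragment:
  CH3 → C:1 H:3
  CH2 → C:1 H:2
  CH2 → C:1 H:2
  CH2 → C:1 H:2
  CH(CH2CH2CH3) → C:4 H:8
  CH2 → C:1 H:2
  CH3 → C:1 H:3
Element totals:
  C: 10
  H: 22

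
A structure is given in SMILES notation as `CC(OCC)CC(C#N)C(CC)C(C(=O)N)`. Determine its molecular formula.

C12H22N2O2

Atom tally by fragment:
  CH3 → C:1 H:3
  CH(OC2H5) → C:3 H:6 O:1
  CH2 → C:1 H:2
  CH(CN) → C:2 H:1 N:1
  CH(C2H5) → C:3 H:6
  CH2CONH2 → C:2 H:4 O:1 N:1
Element totals:
  C: 12
  H: 22
  N: 2
  O: 2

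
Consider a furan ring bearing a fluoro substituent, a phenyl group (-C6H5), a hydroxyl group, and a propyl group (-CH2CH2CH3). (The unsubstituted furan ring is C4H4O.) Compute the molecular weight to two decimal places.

220.24 g/mol

Atom tally by fragment:
  furan ring core → C:4 H:4 O:1
  (− 4 ring H displaced by substituents)
  + F → F:1
  + C6H5 → C:6 H:5
  + OH → O:1 H:1
  + CH2CH2CH3 → C:3 H:7
Element totals:
  C: 13
  H: 13
  F: 1
  O: 2
Molecular formula: C13H13FO2.
  M = 13(12.011) + 13(1.008) + 18.998 + 2(15.999)
    = 156.143 + 13.104 + 18.998 + 31.998 = 220.243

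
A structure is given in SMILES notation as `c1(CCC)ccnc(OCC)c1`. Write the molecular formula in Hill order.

C10H15NO

Atom tally by fragment:
  pyridine ring core → C:5 H:5 N:1
  (− 2 ring H displaced by substituents)
  + CH2CH2CH3 → C:3 H:7
  + OC2H5 → C:2 H:5 O:1
Element totals:
  C: 10
  H: 15
  N: 1
  O: 1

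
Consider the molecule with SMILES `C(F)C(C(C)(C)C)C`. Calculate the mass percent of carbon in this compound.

71.13%

Atom tally by fragment:
  FCH2 → C:1 H:2 F:1
  CH(C(CH3)3) → C:5 H:10
  CH3 → C:1 H:3
Element totals:
  C: 7
  H: 15
  F: 1
Molecular formula: C7H15F.
Molar mass = 118.195 g/mol.
Mass from C: 7 × 12.011 = 84.077 g/mol.
%C = 84.077 / 118.195 × 100 = 71.13%.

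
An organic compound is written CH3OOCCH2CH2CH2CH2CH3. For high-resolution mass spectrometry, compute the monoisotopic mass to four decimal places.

130.0994

Element totals:
  C: 7
  H: 14
  O: 2
Molecular formula: C7H14O2.
  M = 7(12.0) + 14(1.007825) + 2(15.994915)
    = 84.000000 + 14.109550 + 31.989830 = 130.099380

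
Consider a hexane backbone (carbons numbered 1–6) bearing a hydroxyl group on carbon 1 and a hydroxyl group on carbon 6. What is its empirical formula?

C3H7O

Atom tally by fragment:
  HOCH2 → C:1 H:3 O:1
  CH2 → C:1 H:2
  CH2 → C:1 H:2
  CH2 → C:1 H:2
  CH2 → C:1 H:2
  CH2OH → C:1 H:3 O:1
Element totals:
  C: 6
  H: 14
  O: 2
Molecular formula: C6H14O2.
gcd of subscripts = 2; dividing each by 2:
  C: 6/2 = 3
  H: 14/2 = 7
  O: 2/2 = 1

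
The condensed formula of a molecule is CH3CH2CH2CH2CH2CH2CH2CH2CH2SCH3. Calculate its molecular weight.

174.35 g/mol

Element totals:
  C: 10
  H: 22
  S: 1
Molecular formula: C10H22S.
  M = 10(12.011) + 22(1.008) + 32.06
    = 120.110 + 22.176 + 32.060 = 174.346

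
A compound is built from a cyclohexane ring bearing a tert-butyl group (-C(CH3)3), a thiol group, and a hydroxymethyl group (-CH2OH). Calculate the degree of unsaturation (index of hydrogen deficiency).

Atom tally by fragment:
  cyclohexane ring core → C:6 H:12
  (− 3 ring H displaced by substituents)
  + C(CH3)3 → C:4 H:9
  + SH → S:1 H:1
  + CH2OH → C:1 H:3 O:1
Element totals:
  C: 11
  H: 22
  O: 1
  S: 1
Molecular formula: C11H22OS.
DoU = (2C + 2 + N − H − X) / 2 = (2·11 + 2 + 0 − 22 − 0) / 2 = 1.

1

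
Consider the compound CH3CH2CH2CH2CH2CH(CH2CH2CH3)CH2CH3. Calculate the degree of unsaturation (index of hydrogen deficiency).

0

Element totals:
  C: 11
  H: 24
Molecular formula: C11H24.
DoU = (2C + 2 + N − H − X) / 2 = (2·11 + 2 + 0 − 24 − 0) / 2 = 0.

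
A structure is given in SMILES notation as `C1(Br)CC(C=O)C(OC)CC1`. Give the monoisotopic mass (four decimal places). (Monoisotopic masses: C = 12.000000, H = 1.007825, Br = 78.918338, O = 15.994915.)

220.0099

Atom tally by fragment:
  cyclohexane ring core → C:6 H:12
  (− 3 ring H displaced by substituents)
  + Br → Br:1
  + CHO → C:1 H:1 O:1
  + OCH3 → C:1 H:3 O:1
Element totals:
  C: 8
  H: 13
  Br: 1
  O: 2
Molecular formula: C8H13BrO2.
  M = 8(12.0) + 13(1.007825) + 78.918338 + 2(15.994915)
    = 96.000000 + 13.101725 + 78.918338 + 31.989830 = 220.009893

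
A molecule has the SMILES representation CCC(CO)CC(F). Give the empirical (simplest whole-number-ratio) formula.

C6H13FO

Atom tally by fragment:
  CH3 → C:1 H:3
  CH2 → C:1 H:2
  CH(CH2OH) → C:2 H:4 O:1
  CH2 → C:1 H:2
  CH2F → C:1 H:2 F:1
Element totals:
  C: 6
  H: 13
  F: 1
  O: 1
Molecular formula: C6H13FO.
gcd of subscripts (6, 1, 13, 1) = 1, so the empirical formula equals the molecular formula.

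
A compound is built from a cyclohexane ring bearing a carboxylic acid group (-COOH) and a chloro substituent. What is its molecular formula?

C7H11ClO2

Atom tally by fragment:
  cyclohexane ring core → C:6 H:12
  (− 2 ring H displaced by substituents)
  + COOH → C:1 H:1 O:2
  + Cl → Cl:1
Element totals:
  C: 7
  H: 11
  Cl: 1
  O: 2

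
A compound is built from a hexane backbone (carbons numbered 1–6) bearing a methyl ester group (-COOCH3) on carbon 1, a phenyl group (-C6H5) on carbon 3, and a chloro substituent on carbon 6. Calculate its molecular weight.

Atom tally by fragment:
  CH3OOCCH2 → C:3 H:5 O:2
  CH2 → C:1 H:2
  CH(C6H5) → C:7 H:6
  CH2 → C:1 H:2
  CH2 → C:1 H:2
  CH2Cl → C:1 H:2 Cl:1
Element totals:
  C: 14
  H: 19
  Cl: 1
  O: 2
Molecular formula: C14H19ClO2.
  M = 14(12.011) + 19(1.008) + 35.45 + 2(15.999)
    = 168.154 + 19.152 + 35.450 + 31.998 = 254.754

254.75 g/mol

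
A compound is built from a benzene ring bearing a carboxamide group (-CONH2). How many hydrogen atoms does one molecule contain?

Atom tally by fragment:
  benzene ring core → C:6 H:6
  (− 1 ring H displaced by substituents)
  + CONH2 → C:1 H:2 O:1 N:1
Element totals:
  C: 7
  H: 7
  N: 1
  O: 1

7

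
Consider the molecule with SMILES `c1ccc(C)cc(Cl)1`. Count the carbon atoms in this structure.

7

Atom tally by fragment:
  benzene ring core → C:6 H:6
  (− 2 ring H displaced by substituents)
  + CH3 → C:1 H:3
  + Cl → Cl:1
Element totals:
  C: 7
  H: 7
  Cl: 1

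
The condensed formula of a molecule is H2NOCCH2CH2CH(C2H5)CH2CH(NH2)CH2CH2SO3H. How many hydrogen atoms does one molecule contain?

Atom tally by fragment:
  H2NOCCH2 → C:2 H:4 O:1 N:1
  CH2 → C:1 H:2
  CH(C2H5) → C:3 H:6
  CH2 → C:1 H:2
  CH(NH2) → C:1 H:3 N:1
  CH2 → C:1 H:2
  CH2SO3H → C:1 H:3 S:1 O:3
Element totals:
  C: 10
  H: 22
  N: 2
  O: 4
  S: 1

22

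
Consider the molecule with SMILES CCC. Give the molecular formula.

C3H8

Atom tally by fragment:
  CH3 → C:1 H:3
  CH2 → C:1 H:2
  CH3 → C:1 H:3
Element totals:
  C: 3
  H: 8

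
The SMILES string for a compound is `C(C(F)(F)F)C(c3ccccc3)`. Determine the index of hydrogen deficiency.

Atom tally by fragment:
  F3CCH2 → C:2 H:2 F:3
  CH2C6H5 → C:7 H:7
Element totals:
  C: 9
  H: 9
  F: 3
Molecular formula: C9H9F3.
DoU = (2C + 2 + N − H − X) / 2 = (2·9 + 2 + 0 − 9 − 3) / 2 = 4.

4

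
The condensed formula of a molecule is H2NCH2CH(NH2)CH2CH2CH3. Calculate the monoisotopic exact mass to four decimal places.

Atom tally by fragment:
  H2NCH2 → C:1 H:4 N:1
  CH(NH2) → C:1 H:3 N:1
  CH2 → C:1 H:2
  CH2 → C:1 H:2
  CH3 → C:1 H:3
Element totals:
  C: 5
  H: 14
  N: 2
Molecular formula: C5H14N2.
  M = 5(12.0) + 14(1.007825) + 2(14.003074)
    = 60.000000 + 14.109550 + 28.006148 = 102.115698

102.1157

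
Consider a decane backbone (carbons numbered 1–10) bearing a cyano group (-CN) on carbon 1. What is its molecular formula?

Atom tally by fragment:
  NCCH2 → C:2 H:2 N:1
  CH2 → C:1 H:2
  CH2 → C:1 H:2
  CH2 → C:1 H:2
  CH2 → C:1 H:2
  CH2 → C:1 H:2
  CH2 → C:1 H:2
  CH2 → C:1 H:2
  CH2 → C:1 H:2
  CH3 → C:1 H:3
Element totals:
  C: 11
  H: 21
  N: 1

C11H21N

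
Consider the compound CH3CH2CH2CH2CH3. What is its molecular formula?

C5H12

Element totals:
  C: 5
  H: 12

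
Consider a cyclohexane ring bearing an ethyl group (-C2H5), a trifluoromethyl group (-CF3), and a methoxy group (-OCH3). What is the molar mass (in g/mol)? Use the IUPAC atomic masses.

210.24 g/mol

Atom tally by fragment:
  cyclohexane ring core → C:6 H:12
  (− 3 ring H displaced by substituents)
  + C2H5 → C:2 H:5
  + CF3 → C:1 F:3
  + OCH3 → C:1 H:3 O:1
Element totals:
  C: 10
  H: 17
  F: 3
  O: 1
Molecular formula: C10H17F3O.
  M = 10(12.011) + 17(1.008) + 3(18.998) + 15.999
    = 120.110 + 17.136 + 56.994 + 15.999 = 210.239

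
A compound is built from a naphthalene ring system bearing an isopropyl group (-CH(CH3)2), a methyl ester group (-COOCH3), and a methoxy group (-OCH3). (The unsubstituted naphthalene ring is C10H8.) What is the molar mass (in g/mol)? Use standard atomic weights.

Atom tally by fragment:
  naphthalene ring system core → C:10 H:8
  (− 3 ring H displaced by substituents)
  + CH(CH3)2 → C:3 H:7
  + COOCH3 → C:2 H:3 O:2
  + OCH3 → C:1 H:3 O:1
Element totals:
  C: 16
  H: 18
  O: 3
Molecular formula: C16H18O3.
  M = 16(12.011) + 18(1.008) + 3(15.999)
    = 192.176 + 18.144 + 47.997 = 258.317

258.32 g/mol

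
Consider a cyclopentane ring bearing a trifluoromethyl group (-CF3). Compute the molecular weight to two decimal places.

138.13 g/mol

Atom tally by fragment:
  cyclopentane ring core → C:5 H:10
  (− 1 ring H displaced by substituents)
  + CF3 → C:1 F:3
Element totals:
  C: 6
  H: 9
  F: 3
Molecular formula: C6H9F3.
  M = 6(12.011) + 9(1.008) + 3(18.998)
    = 72.066 + 9.072 + 56.994 = 138.132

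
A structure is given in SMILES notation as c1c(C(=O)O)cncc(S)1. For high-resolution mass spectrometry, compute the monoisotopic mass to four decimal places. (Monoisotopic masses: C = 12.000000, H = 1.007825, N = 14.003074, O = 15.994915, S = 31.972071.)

155.0041

Atom tally by fragment:
  pyridine ring core → C:5 H:5 N:1
  (− 2 ring H displaced by substituents)
  + COOH → C:1 H:1 O:2
  + SH → S:1 H:1
Element totals:
  C: 6
  H: 5
  N: 1
  O: 2
  S: 1
Molecular formula: C6H5NO2S.
  M = 6(12.0) + 5(1.007825) + 14.003074 + 2(15.994915) + 31.972071
    = 72.000000 + 5.039125 + 14.003074 + 31.989830 + 31.972071 = 155.004100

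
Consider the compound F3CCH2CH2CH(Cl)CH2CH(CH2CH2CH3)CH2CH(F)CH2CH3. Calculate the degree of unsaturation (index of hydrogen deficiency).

Atom tally by fragment:
  F3CCH2 → C:2 H:2 F:3
  CH2 → C:1 H:2
  CH(Cl) → C:1 H:1 Cl:1
  CH2 → C:1 H:2
  CH(CH2CH2CH3) → C:4 H:8
  CH2 → C:1 H:2
  CH(F) → C:1 H:1 F:1
  CH2 → C:1 H:2
  CH3 → C:1 H:3
Element totals:
  C: 13
  H: 23
  Cl: 1
  F: 4
Molecular formula: C13H23ClF4.
DoU = (2C + 2 + N − H − X) / 2 = (2·13 + 2 + 0 − 23 − 5) / 2 = 0.

0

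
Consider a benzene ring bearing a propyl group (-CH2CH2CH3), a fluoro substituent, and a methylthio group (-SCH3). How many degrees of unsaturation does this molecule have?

Atom tally by fragment:
  benzene ring core → C:6 H:6
  (− 3 ring H displaced by substituents)
  + CH2CH2CH3 → C:3 H:7
  + F → F:1
  + SCH3 → C:1 H:3 S:1
Element totals:
  C: 10
  H: 13
  F: 1
  S: 1
Molecular formula: C10H13FS.
DoU = (2C + 2 + N − H − X) / 2 = (2·10 + 2 + 0 − 13 − 1) / 2 = 4.

4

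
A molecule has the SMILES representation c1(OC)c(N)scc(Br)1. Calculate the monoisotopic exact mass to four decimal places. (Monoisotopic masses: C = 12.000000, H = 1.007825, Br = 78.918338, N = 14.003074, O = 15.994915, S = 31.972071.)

Atom tally by fragment:
  thiophene ring core → C:4 H:4 S:1
  (− 3 ring H displaced by substituents)
  + OCH3 → C:1 H:3 O:1
  + NH2 → N:1 H:2
  + Br → Br:1
Element totals:
  C: 5
  H: 6
  Br: 1
  N: 1
  O: 1
  S: 1
Molecular formula: C5H6BrNOS.
  M = 5(12.0) + 6(1.007825) + 78.918338 + 14.003074 + 15.994915 + 31.972071
    = 60.000000 + 6.046950 + 78.918338 + 14.003074 + 15.994915 + 31.972071 = 206.935348

206.9353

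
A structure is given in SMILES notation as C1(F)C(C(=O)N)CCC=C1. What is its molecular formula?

C7H10FNO

Atom tally by fragment:
  cyclohexene ring core → C:6 H:10
  (− 2 ring H displaced by substituents)
  + F → F:1
  + CONH2 → C:1 H:2 O:1 N:1
Element totals:
  C: 7
  H: 10
  F: 1
  N: 1
  O: 1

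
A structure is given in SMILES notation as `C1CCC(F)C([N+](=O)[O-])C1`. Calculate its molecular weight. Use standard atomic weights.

147.15 g/mol

Atom tally by fragment:
  cyclohexane ring core → C:6 H:12
  (− 2 ring H displaced by substituents)
  + F → F:1
  + NO2 → N:1 O:2
Element totals:
  C: 6
  H: 10
  F: 1
  N: 1
  O: 2
Molecular formula: C6H10FNO2.
  M = 6(12.011) + 10(1.008) + 18.998 + 14.007 + 2(15.999)
    = 72.066 + 10.080 + 18.998 + 14.007 + 31.998 = 147.149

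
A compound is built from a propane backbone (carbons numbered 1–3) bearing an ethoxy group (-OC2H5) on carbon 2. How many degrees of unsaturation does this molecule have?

Atom tally by fragment:
  CH3 → C:1 H:3
  CH(OC2H5) → C:3 H:6 O:1
  CH3 → C:1 H:3
Element totals:
  C: 5
  H: 12
  O: 1
Molecular formula: C5H12O.
DoU = (2C + 2 + N − H − X) / 2 = (2·5 + 2 + 0 − 12 − 0) / 2 = 0.

0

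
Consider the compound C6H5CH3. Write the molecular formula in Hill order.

Element totals:
  C: 7
  H: 8

C7H8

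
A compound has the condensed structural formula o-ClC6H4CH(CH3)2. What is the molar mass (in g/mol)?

154.64 g/mol

Element totals:
  C: 9
  H: 11
  Cl: 1
Molecular formula: C9H11Cl.
  M = 9(12.011) + 11(1.008) + 35.45
    = 108.099 + 11.088 + 35.450 = 154.637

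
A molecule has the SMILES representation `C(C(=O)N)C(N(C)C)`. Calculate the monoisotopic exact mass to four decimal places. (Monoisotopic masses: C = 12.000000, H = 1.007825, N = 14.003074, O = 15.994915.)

Atom tally by fragment:
  H2NOCCH2 → C:2 H:4 O:1 N:1
  CH2N(CH3)2 → C:3 H:8 N:1
Element totals:
  C: 5
  H: 12
  N: 2
  O: 1
Molecular formula: C5H12N2O.
  M = 5(12.0) + 12(1.007825) + 2(14.003074) + 15.994915
    = 60.000000 + 12.093900 + 28.006148 + 15.994915 = 116.094963

116.0950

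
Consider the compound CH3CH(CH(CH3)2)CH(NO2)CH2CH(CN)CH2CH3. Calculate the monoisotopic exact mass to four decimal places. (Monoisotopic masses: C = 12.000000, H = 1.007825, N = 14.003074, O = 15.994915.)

Atom tally by fragment:
  CH3 → C:1 H:3
  CH(CH(CH3)2) → C:4 H:8
  CH(NO2) → C:1 H:1 N:1 O:2
  CH2 → C:1 H:2
  CH(CN) → C:2 H:1 N:1
  CH2 → C:1 H:2
  CH3 → C:1 H:3
Element totals:
  C: 11
  H: 20
  N: 2
  O: 2
Molecular formula: C11H20N2O2.
  M = 11(12.0) + 20(1.007825) + 2(14.003074) + 2(15.994915)
    = 132.000000 + 20.156500 + 28.006148 + 31.989830 = 212.152478

212.1525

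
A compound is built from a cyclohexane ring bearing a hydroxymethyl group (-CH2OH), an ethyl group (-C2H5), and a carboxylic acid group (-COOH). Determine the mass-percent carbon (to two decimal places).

64.49%

Atom tally by fragment:
  cyclohexane ring core → C:6 H:12
  (− 3 ring H displaced by substituents)
  + CH2OH → C:1 H:3 O:1
  + C2H5 → C:2 H:5
  + COOH → C:1 H:1 O:2
Element totals:
  C: 10
  H: 18
  O: 3
Molecular formula: C10H18O3.
Molar mass = 186.251 g/mol.
Mass from C: 10 × 12.011 = 120.110 g/mol.
%C = 120.110 / 186.251 × 100 = 64.49%.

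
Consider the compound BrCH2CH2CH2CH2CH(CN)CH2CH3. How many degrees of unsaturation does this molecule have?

Element totals:
  C: 8
  H: 14
  Br: 1
  N: 1
Molecular formula: C8H14BrN.
DoU = (2C + 2 + N − H − X) / 2 = (2·8 + 2 + 1 − 14 − 1) / 2 = 2.

2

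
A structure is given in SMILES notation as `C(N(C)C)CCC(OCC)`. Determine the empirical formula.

Atom tally by fragment:
  (CH3)2NCH2 → C:3 H:8 N:1
  CH2 → C:1 H:2
  CH2 → C:1 H:2
  CH2OC2H5 → C:3 H:7 O:1
Element totals:
  C: 8
  H: 19
  N: 1
  O: 1
Molecular formula: C8H19NO.
gcd of subscripts (8, 19, 1, 1) = 1, so the empirical formula equals the molecular formula.

C8H19NO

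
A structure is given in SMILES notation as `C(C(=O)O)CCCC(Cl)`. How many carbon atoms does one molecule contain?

Atom tally by fragment:
  HOOCCH2 → C:2 H:3 O:2
  CH2 → C:1 H:2
  CH2 → C:1 H:2
  CH2 → C:1 H:2
  CH2Cl → C:1 H:2 Cl:1
Element totals:
  C: 6
  H: 11
  Cl: 1
  O: 2

6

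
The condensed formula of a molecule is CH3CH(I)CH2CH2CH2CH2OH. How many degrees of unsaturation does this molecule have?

0

Atom tally by fragment:
  CH3 → C:1 H:3
  CH(I) → C:1 H:1 I:1
  CH2 → C:1 H:2
  CH2 → C:1 H:2
  CH2 → C:1 H:2
  CH2OH → C:1 H:3 O:1
Element totals:
  C: 6
  H: 13
  I: 1
  O: 1
Molecular formula: C6H13IO.
DoU = (2C + 2 + N − H − X) / 2 = (2·6 + 2 + 0 − 13 − 1) / 2 = 0.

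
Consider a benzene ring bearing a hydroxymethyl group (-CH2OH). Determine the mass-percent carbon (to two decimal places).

77.75%

Atom tally by fragment:
  benzene ring core → C:6 H:6
  (− 1 ring H displaced by substituents)
  + CH2OH → C:1 H:3 O:1
Element totals:
  C: 7
  H: 8
  O: 1
Molecular formula: C7H8O.
Molar mass = 108.140 g/mol.
Mass from C: 7 × 12.011 = 84.077 g/mol.
%C = 84.077 / 108.140 × 100 = 77.75%.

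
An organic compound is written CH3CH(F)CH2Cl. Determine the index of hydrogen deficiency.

0

Element totals:
  C: 3
  H: 6
  Cl: 1
  F: 1
Molecular formula: C3H6ClF.
DoU = (2C + 2 + N − H − X) / 2 = (2·3 + 2 + 0 − 6 − 2) / 2 = 0.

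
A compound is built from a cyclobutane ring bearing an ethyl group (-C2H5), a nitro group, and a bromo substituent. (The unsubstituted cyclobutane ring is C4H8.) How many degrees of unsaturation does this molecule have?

Atom tally by fragment:
  cyclobutane ring core → C:4 H:8
  (− 3 ring H displaced by substituents)
  + C2H5 → C:2 H:5
  + NO2 → N:1 O:2
  + Br → Br:1
Element totals:
  C: 6
  H: 10
  Br: 1
  N: 1
  O: 2
Molecular formula: C6H10BrNO2.
DoU = (2C + 2 + N − H − X) / 2 = (2·6 + 2 + 1 − 10 − 1) / 2 = 2.

2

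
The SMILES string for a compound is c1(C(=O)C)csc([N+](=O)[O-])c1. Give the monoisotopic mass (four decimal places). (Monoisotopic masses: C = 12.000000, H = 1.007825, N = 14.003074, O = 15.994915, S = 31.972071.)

170.9990

Atom tally by fragment:
  thiophene ring core → C:4 H:4 S:1
  (− 2 ring H displaced by substituents)
  + COCH3 → C:2 H:3 O:1
  + NO2 → N:1 O:2
Element totals:
  C: 6
  H: 5
  N: 1
  O: 3
  S: 1
Molecular formula: C6H5NO3S.
  M = 6(12.0) + 5(1.007825) + 14.003074 + 3(15.994915) + 31.972071
    = 72.000000 + 5.039125 + 14.003074 + 47.984745 + 31.972071 = 170.999015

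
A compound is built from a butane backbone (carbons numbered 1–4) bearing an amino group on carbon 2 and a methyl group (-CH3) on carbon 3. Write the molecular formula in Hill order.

C5H13N

Atom tally by fragment:
  CH3 → C:1 H:3
  CH(NH2) → C:1 H:3 N:1
  CH(CH3) → C:2 H:4
  CH3 → C:1 H:3
Element totals:
  C: 5
  H: 13
  N: 1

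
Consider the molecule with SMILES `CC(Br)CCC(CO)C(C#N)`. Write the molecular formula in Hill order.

Atom tally by fragment:
  CH3 → C:1 H:3
  CH(Br) → C:1 H:1 Br:1
  CH2 → C:1 H:2
  CH2 → C:1 H:2
  CH(CH2OH) → C:2 H:4 O:1
  CH2CN → C:2 H:2 N:1
Element totals:
  C: 8
  H: 14
  Br: 1
  N: 1
  O: 1

C8H14BrNO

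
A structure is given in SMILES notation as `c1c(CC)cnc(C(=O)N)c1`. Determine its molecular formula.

C8H10N2O

Atom tally by fragment:
  pyridine ring core → C:5 H:5 N:1
  (− 2 ring H displaced by substituents)
  + C2H5 → C:2 H:5
  + CONH2 → C:1 H:2 O:1 N:1
Element totals:
  C: 8
  H: 10
  N: 2
  O: 1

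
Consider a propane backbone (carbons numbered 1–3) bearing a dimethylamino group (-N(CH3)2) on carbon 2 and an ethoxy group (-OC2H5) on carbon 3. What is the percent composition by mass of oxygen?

Atom tally by fragment:
  CH3 → C:1 H:3
  CH(N(CH3)2) → C:3 H:7 N:1
  CH2OC2H5 → C:3 H:7 O:1
Element totals:
  C: 7
  H: 17
  N: 1
  O: 1
Molecular formula: C7H17NO.
Molar mass = 131.219 g/mol.
Mass from O: 1 × 15.999 = 15.999 g/mol.
%O = 15.999 / 131.219 × 100 = 12.19%.

12.19%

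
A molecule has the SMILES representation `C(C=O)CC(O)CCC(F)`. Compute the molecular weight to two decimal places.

Atom tally by fragment:
  OHCCH2 → C:2 H:3 O:1
  CH2 → C:1 H:2
  CH(OH) → C:1 H:2 O:1
  CH2 → C:1 H:2
  CH2 → C:1 H:2
  CH2F → C:1 H:2 F:1
Element totals:
  C: 7
  H: 13
  F: 1
  O: 2
Molecular formula: C7H13FO2.
  M = 7(12.011) + 13(1.008) + 18.998 + 2(15.999)
    = 84.077 + 13.104 + 18.998 + 31.998 = 148.177

148.18 g/mol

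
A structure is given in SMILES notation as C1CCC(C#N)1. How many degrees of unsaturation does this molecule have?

3

Atom tally by fragment:
  cyclobutane ring core → C:4 H:8
  (− 1 ring H displaced by substituents)
  + CN → C:1 N:1
Element totals:
  C: 5
  H: 7
  N: 1
Molecular formula: C5H7N.
DoU = (2C + 2 + N − H − X) / 2 = (2·5 + 2 + 1 − 7 − 0) / 2 = 3.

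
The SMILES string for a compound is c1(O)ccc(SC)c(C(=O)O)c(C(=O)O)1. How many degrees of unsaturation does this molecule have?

Atom tally by fragment:
  benzene ring core → C:6 H:6
  (− 4 ring H displaced by substituents)
  + OH → O:1 H:1
  + SCH3 → C:1 H:3 S:1
  + COOH → C:1 H:1 O:2
  + COOH → C:1 H:1 O:2
Element totals:
  C: 9
  H: 8
  O: 5
  S: 1
Molecular formula: C9H8O5S.
DoU = (2C + 2 + N − H − X) / 2 = (2·9 + 2 + 0 − 8 − 0) / 2 = 6.

6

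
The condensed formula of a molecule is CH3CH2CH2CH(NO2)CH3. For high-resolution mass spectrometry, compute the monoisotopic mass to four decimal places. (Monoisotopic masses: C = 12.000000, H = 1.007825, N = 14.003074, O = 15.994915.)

117.0790

Atom tally by fragment:
  CH3 → C:1 H:3
  CH2 → C:1 H:2
  CH2 → C:1 H:2
  CH(NO2) → C:1 H:1 N:1 O:2
  CH3 → C:1 H:3
Element totals:
  C: 5
  H: 11
  N: 1
  O: 2
Molecular formula: C5H11NO2.
  M = 5(12.0) + 11(1.007825) + 14.003074 + 2(15.994915)
    = 60.000000 + 11.086075 + 14.003074 + 31.989830 = 117.078979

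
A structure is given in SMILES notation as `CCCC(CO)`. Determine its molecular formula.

Atom tally by fragment:
  CH3 → C:1 H:3
  CH2 → C:1 H:2
  CH2 → C:1 H:2
  CH2CH2OH → C:2 H:5 O:1
Element totals:
  C: 5
  H: 12
  O: 1

C5H12O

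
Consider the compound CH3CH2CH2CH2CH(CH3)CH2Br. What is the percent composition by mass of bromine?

44.61%

Element totals:
  C: 7
  H: 15
  Br: 1
Molecular formula: C7H15Br.
Molar mass = 179.101 g/mol.
Mass from Br: 1 × 79.904 = 79.904 g/mol.
%Br = 79.904 / 179.101 × 100 = 44.61%.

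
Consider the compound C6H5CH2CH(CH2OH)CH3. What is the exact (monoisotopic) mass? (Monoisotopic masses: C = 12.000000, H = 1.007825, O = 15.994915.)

Atom tally by fragment:
  C6H5CH2 → C:7 H:7
  CH(CH2OH) → C:2 H:4 O:1
  CH3 → C:1 H:3
Element totals:
  C: 10
  H: 14
  O: 1
Molecular formula: C10H14O.
  M = 10(12.0) + 14(1.007825) + 15.994915
    = 120.000000 + 14.109550 + 15.994915 = 150.104465

150.1045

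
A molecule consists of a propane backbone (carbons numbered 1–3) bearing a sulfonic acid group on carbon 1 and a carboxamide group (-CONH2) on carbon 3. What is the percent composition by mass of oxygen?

Atom tally by fragment:
  HO3SCH2 → C:1 H:3 S:1 O:3
  CH2 → C:1 H:2
  CH2CONH2 → C:2 H:4 O:1 N:1
Element totals:
  C: 4
  H: 9
  N: 1
  O: 4
  S: 1
Molecular formula: C4H9NO4S.
Molar mass = 167.179 g/mol.
Mass from O: 4 × 15.999 = 63.996 g/mol.
%O = 63.996 / 167.179 × 100 = 38.28%.

38.28%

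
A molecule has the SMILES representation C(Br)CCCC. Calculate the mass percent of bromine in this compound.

52.90%

Atom tally by fragment:
  BrCH2 → C:1 H:2 Br:1
  CH2 → C:1 H:2
  CH2 → C:1 H:2
  CH2 → C:1 H:2
  CH3 → C:1 H:3
Element totals:
  C: 5
  H: 11
  Br: 1
Molecular formula: C5H11Br.
Molar mass = 151.047 g/mol.
Mass from Br: 1 × 79.904 = 79.904 g/mol.
%Br = 79.904 / 151.047 × 100 = 52.90%.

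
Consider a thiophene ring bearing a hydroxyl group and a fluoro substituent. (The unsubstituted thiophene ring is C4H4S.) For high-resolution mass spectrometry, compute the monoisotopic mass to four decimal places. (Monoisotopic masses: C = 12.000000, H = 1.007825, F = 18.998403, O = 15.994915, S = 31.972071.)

117.9889

Atom tally by fragment:
  thiophene ring core → C:4 H:4 S:1
  (− 2 ring H displaced by substituents)
  + OH → O:1 H:1
  + F → F:1
Element totals:
  C: 4
  H: 3
  F: 1
  O: 1
  S: 1
Molecular formula: C4H3FOS.
  M = 4(12.0) + 3(1.007825) + 18.998403 + 15.994915 + 31.972071
    = 48.000000 + 3.023475 + 18.998403 + 15.994915 + 31.972071 = 117.988864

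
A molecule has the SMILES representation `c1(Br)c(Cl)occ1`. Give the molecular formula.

Atom tally by fragment:
  furan ring core → C:4 H:4 O:1
  (− 2 ring H displaced by substituents)
  + Br → Br:1
  + Cl → Cl:1
Element totals:
  C: 4
  H: 2
  Br: 1
  Cl: 1
  O: 1

C4H2BrClO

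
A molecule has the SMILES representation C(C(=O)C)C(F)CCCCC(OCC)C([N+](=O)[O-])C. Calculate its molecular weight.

Atom tally by fragment:
  CH3COCH2 → C:3 H:5 O:1
  CH(F) → C:1 H:1 F:1
  CH2 → C:1 H:2
  CH2 → C:1 H:2
  CH2 → C:1 H:2
  CH2 → C:1 H:2
  CH(OC2H5) → C:3 H:6 O:1
  CH(NO2) → C:1 H:1 N:1 O:2
  CH3 → C:1 H:3
Element totals:
  C: 13
  H: 24
  F: 1
  N: 1
  O: 4
Molecular formula: C13H24FNO4.
  M = 13(12.011) + 24(1.008) + 18.998 + 14.007 + 4(15.999)
    = 156.143 + 24.192 + 18.998 + 14.007 + 63.996 = 277.336

277.34 g/mol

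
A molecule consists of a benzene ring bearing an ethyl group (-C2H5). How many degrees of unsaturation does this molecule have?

4

Atom tally by fragment:
  benzene ring core → C:6 H:6
  (− 1 ring H displaced by substituents)
  + C2H5 → C:2 H:5
Element totals:
  C: 8
  H: 10
Molecular formula: C8H10.
DoU = (2C + 2 + N − H − X) / 2 = (2·8 + 2 + 0 − 10 − 0) / 2 = 4.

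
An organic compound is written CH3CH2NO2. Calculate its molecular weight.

75.07 g/mol

Element totals:
  C: 2
  H: 5
  N: 1
  O: 2
Molecular formula: C2H5NO2.
  M = 2(12.011) + 5(1.008) + 14.007 + 2(15.999)
    = 24.022 + 5.040 + 14.007 + 31.998 = 75.067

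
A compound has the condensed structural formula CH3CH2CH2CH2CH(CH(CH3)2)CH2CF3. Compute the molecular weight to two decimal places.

Atom tally by fragment:
  CH3 → C:1 H:3
  CH2 → C:1 H:2
  CH2 → C:1 H:2
  CH2 → C:1 H:2
  CH(CH(CH3)2) → C:4 H:8
  CH2CF3 → C:2 H:2 F:3
Element totals:
  C: 10
  H: 19
  F: 3
Molecular formula: C10H19F3.
  M = 10(12.011) + 19(1.008) + 3(18.998)
    = 120.110 + 19.152 + 56.994 = 196.256

196.26 g/mol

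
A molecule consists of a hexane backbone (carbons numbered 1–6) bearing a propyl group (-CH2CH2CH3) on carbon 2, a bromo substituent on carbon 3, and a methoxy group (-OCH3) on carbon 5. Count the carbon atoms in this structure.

Atom tally by fragment:
  CH3 → C:1 H:3
  CH(CH2CH2CH3) → C:4 H:8
  CH(Br) → C:1 H:1 Br:1
  CH2 → C:1 H:2
  CH(OCH3) → C:2 H:4 O:1
  CH3 → C:1 H:3
Element totals:
  C: 10
  H: 21
  Br: 1
  O: 1

10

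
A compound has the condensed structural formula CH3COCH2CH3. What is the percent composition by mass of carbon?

Atom tally by fragment:
  CH3COCH2 → C:3 H:5 O:1
  CH3 → C:1 H:3
Element totals:
  C: 4
  H: 8
  O: 1
Molecular formula: C4H8O.
Molar mass = 72.107 g/mol.
Mass from C: 4 × 12.011 = 48.044 g/mol.
%C = 48.044 / 72.107 × 100 = 66.63%.

66.63%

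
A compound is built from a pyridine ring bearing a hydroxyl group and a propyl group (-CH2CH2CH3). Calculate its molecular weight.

137.18 g/mol

Atom tally by fragment:
  pyridine ring core → C:5 H:5 N:1
  (− 2 ring H displaced by substituents)
  + OH → O:1 H:1
  + CH2CH2CH3 → C:3 H:7
Element totals:
  C: 8
  H: 11
  N: 1
  O: 1
Molecular formula: C8H11NO.
  M = 8(12.011) + 11(1.008) + 14.007 + 15.999
    = 96.088 + 11.088 + 14.007 + 15.999 = 137.182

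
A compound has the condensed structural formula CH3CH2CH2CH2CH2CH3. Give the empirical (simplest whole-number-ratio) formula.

Atom tally by fragment:
  CH3 → C:1 H:3
  CH2 → C:1 H:2
  CH2 → C:1 H:2
  CH2 → C:1 H:2
  CH2 → C:1 H:2
  CH3 → C:1 H:3
Element totals:
  C: 6
  H: 14
Molecular formula: C6H14.
gcd of subscripts = 2; dividing each by 2:
  C: 6/2 = 3
  H: 14/2 = 7

C3H7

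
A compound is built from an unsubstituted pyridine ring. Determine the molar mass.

79.10 g/mol

Atom tally by fragment:
  pyridine ring core → C:5 H:5 N:1
Element totals:
  C: 5
  H: 5
  N: 1
Molecular formula: C5H5N.
  M = 5(12.011) + 5(1.008) + 14.007
    = 60.055 + 5.040 + 14.007 = 79.102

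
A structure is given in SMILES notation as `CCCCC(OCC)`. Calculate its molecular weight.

Atom tally by fragment:
  CH3 → C:1 H:3
  CH2 → C:1 H:2
  CH2 → C:1 H:2
  CH2 → C:1 H:2
  CH2OC2H5 → C:3 H:7 O:1
Element totals:
  C: 7
  H: 16
  O: 1
Molecular formula: C7H16O.
  M = 7(12.011) + 16(1.008) + 15.999
    = 84.077 + 16.128 + 15.999 = 116.204

116.20 g/mol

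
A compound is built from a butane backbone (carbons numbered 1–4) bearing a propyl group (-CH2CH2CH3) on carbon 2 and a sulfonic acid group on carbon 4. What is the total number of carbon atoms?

7

Atom tally by fragment:
  CH3 → C:1 H:3
  CH(CH2CH2CH3) → C:4 H:8
  CH2 → C:1 H:2
  CH2SO3H → C:1 H:3 S:1 O:3
Element totals:
  C: 7
  H: 16
  O: 3
  S: 1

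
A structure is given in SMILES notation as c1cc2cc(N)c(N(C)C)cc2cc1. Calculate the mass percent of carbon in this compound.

77.38%

Atom tally by fragment:
  naphthalene ring system core → C:10 H:8
  (− 2 ring H displaced by substituents)
  + NH2 → N:1 H:2
  + N(CH3)2 → N:1 C:2 H:6
Element totals:
  C: 12
  H: 14
  N: 2
Molecular formula: C12H14N2.
Molar mass = 186.258 g/mol.
Mass from C: 12 × 12.011 = 144.132 g/mol.
%C = 144.132 / 186.258 × 100 = 77.38%.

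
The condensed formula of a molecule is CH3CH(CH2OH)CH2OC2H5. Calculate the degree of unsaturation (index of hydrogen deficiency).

0

Atom tally by fragment:
  CH3 → C:1 H:3
  CH(CH2OH) → C:2 H:4 O:1
  CH2OC2H5 → C:3 H:7 O:1
Element totals:
  C: 6
  H: 14
  O: 2
Molecular formula: C6H14O2.
DoU = (2C + 2 + N − H − X) / 2 = (2·6 + 2 + 0 − 14 − 0) / 2 = 0.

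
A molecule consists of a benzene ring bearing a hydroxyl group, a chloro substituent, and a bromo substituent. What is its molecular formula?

Atom tally by fragment:
  benzene ring core → C:6 H:6
  (− 3 ring H displaced by substituents)
  + OH → O:1 H:1
  + Cl → Cl:1
  + Br → Br:1
Element totals:
  C: 6
  H: 4
  Br: 1
  Cl: 1
  O: 1

C6H4BrClO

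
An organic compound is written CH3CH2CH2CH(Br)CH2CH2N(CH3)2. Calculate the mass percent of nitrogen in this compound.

6.73%

Element totals:
  C: 8
  H: 18
  Br: 1
  N: 1
Molecular formula: C8H18BrN.
Molar mass = 208.143 g/mol.
Mass from N: 1 × 14.007 = 14.007 g/mol.
%N = 14.007 / 208.143 × 100 = 6.73%.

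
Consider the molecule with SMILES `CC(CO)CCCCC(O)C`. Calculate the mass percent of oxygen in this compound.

19.97%

Atom tally by fragment:
  CH3 → C:1 H:3
  CH(CH2OH) → C:2 H:4 O:1
  CH2 → C:1 H:2
  CH2 → C:1 H:2
  CH2 → C:1 H:2
  CH2 → C:1 H:2
  CH(OH) → C:1 H:2 O:1
  CH3 → C:1 H:3
Element totals:
  C: 9
  H: 20
  O: 2
Molecular formula: C9H20O2.
Molar mass = 160.257 g/mol.
Mass from O: 2 × 15.999 = 31.998 g/mol.
%O = 31.998 / 160.257 × 100 = 19.97%.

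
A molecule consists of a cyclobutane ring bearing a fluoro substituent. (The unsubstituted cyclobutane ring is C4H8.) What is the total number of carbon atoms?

4

Atom tally by fragment:
  cyclobutane ring core → C:4 H:8
  (− 1 ring H displaced by substituents)
  + F → F:1
Element totals:
  C: 4
  H: 7
  F: 1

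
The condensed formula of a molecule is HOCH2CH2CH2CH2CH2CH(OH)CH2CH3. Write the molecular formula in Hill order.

Element totals:
  C: 8
  H: 18
  O: 2

C8H18O2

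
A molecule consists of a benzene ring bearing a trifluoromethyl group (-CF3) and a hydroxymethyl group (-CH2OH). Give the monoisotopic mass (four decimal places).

Atom tally by fragment:
  benzene ring core → C:6 H:6
  (− 2 ring H displaced by substituents)
  + CF3 → C:1 F:3
  + CH2OH → C:1 H:3 O:1
Element totals:
  C: 8
  H: 7
  F: 3
  O: 1
Molecular formula: C8H7F3O.
  M = 8(12.0) + 7(1.007825) + 3(18.998403) + 15.994915
    = 96.000000 + 7.054775 + 56.995209 + 15.994915 = 176.044899

176.0449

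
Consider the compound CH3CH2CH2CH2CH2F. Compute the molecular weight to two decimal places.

90.14 g/mol

Atom tally by fragment:
  CH3 → C:1 H:3
  CH2 → C:1 H:2
  CH2 → C:1 H:2
  CH2 → C:1 H:2
  CH2F → C:1 H:2 F:1
Element totals:
  C: 5
  H: 11
  F: 1
Molecular formula: C5H11F.
  M = 5(12.011) + 11(1.008) + 18.998
    = 60.055 + 11.088 + 18.998 = 90.141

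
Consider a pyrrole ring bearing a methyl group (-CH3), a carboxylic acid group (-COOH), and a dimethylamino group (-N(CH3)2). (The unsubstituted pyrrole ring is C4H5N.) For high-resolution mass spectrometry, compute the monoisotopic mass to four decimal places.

Atom tally by fragment:
  pyrrole ring core → C:4 H:5 N:1
  (− 3 ring H displaced by substituents)
  + CH3 → C:1 H:3
  + COOH → C:1 H:1 O:2
  + N(CH3)2 → N:1 C:2 H:6
Element totals:
  C: 8
  H: 12
  N: 2
  O: 2
Molecular formula: C8H12N2O2.
  M = 8(12.0) + 12(1.007825) + 2(14.003074) + 2(15.994915)
    = 96.000000 + 12.093900 + 28.006148 + 31.989830 = 168.089878

168.0899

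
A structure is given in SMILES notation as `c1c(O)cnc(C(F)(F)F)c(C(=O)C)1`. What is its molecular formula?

C8H6F3NO2

Atom tally by fragment:
  pyridine ring core → C:5 H:5 N:1
  (− 3 ring H displaced by substituents)
  + OH → O:1 H:1
  + CF3 → C:1 F:3
  + COCH3 → C:2 H:3 O:1
Element totals:
  C: 8
  H: 6
  F: 3
  N: 1
  O: 2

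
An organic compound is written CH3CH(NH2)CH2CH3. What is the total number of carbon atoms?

Atom tally by fragment:
  CH3 → C:1 H:3
  CH(NH2) → C:1 H:3 N:1
  CH2 → C:1 H:2
  CH3 → C:1 H:3
Element totals:
  C: 4
  H: 11
  N: 1

4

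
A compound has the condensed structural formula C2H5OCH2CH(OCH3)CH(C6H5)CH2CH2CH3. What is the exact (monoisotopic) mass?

236.1776

Atom tally by fragment:
  C2H5OCH2 → C:3 H:7 O:1
  CH(OCH3) → C:2 H:4 O:1
  CH(C6H5) → C:7 H:6
  CH2 → C:1 H:2
  CH2 → C:1 H:2
  CH3 → C:1 H:3
Element totals:
  C: 15
  H: 24
  O: 2
Molecular formula: C15H24O2.
  M = 15(12.0) + 24(1.007825) + 2(15.994915)
    = 180.000000 + 24.187800 + 31.989830 = 236.177630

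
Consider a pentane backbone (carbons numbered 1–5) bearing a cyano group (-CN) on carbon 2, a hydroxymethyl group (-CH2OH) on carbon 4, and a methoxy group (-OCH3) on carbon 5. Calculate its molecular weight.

Atom tally by fragment:
  CH3 → C:1 H:3
  CH(CN) → C:2 H:1 N:1
  CH2 → C:1 H:2
  CH(CH2OH) → C:2 H:4 O:1
  CH2OCH3 → C:2 H:5 O:1
Element totals:
  C: 8
  H: 15
  N: 1
  O: 2
Molecular formula: C8H15NO2.
  M = 8(12.011) + 15(1.008) + 14.007 + 2(15.999)
    = 96.088 + 15.120 + 14.007 + 31.998 = 157.213

157.21 g/mol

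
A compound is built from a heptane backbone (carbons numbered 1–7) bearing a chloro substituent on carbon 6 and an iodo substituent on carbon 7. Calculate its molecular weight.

Atom tally by fragment:
  CH3 → C:1 H:3
  CH2 → C:1 H:2
  CH2 → C:1 H:2
  CH2 → C:1 H:2
  CH2 → C:1 H:2
  CH(Cl) → C:1 H:1 Cl:1
  CH2I → C:1 H:2 I:1
Element totals:
  C: 7
  H: 14
  Cl: 1
  I: 1
Molecular formula: C7H14ClI.
  M = 7(12.011) + 14(1.008) + 35.45 + 126.904
    = 84.077 + 14.112 + 35.450 + 126.904 = 260.543

260.54 g/mol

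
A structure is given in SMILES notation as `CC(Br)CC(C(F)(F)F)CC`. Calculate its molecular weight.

233.07 g/mol

Atom tally by fragment:
  CH3 → C:1 H:3
  CH(Br) → C:1 H:1 Br:1
  CH2 → C:1 H:2
  CH(CF3) → C:2 H:1 F:3
  CH2 → C:1 H:2
  CH3 → C:1 H:3
Element totals:
  C: 7
  H: 12
  Br: 1
  F: 3
Molecular formula: C7H12BrF3.
  M = 7(12.011) + 12(1.008) + 79.904 + 3(18.998)
    = 84.077 + 12.096 + 79.904 + 56.994 = 233.071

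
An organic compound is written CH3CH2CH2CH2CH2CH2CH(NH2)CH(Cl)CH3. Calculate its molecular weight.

Element totals:
  C: 9
  H: 20
  Cl: 1
  N: 1
Molecular formula: C9H20ClN.
  M = 9(12.011) + 20(1.008) + 35.45 + 14.007
    = 108.099 + 20.160 + 35.450 + 14.007 = 177.716

177.72 g/mol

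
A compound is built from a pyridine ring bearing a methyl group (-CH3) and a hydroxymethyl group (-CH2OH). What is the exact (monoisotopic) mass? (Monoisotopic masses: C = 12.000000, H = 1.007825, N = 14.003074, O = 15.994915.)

Atom tally by fragment:
  pyridine ring core → C:5 H:5 N:1
  (− 2 ring H displaced by substituents)
  + CH3 → C:1 H:3
  + CH2OH → C:1 H:3 O:1
Element totals:
  C: 7
  H: 9
  N: 1
  O: 1
Molecular formula: C7H9NO.
  M = 7(12.0) + 9(1.007825) + 14.003074 + 15.994915
    = 84.000000 + 9.070425 + 14.003074 + 15.994915 = 123.068414

123.0684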